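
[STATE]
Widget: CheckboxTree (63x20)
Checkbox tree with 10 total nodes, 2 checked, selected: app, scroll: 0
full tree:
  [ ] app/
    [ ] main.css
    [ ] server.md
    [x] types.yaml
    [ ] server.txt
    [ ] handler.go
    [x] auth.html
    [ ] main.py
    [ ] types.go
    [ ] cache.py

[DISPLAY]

>[-] app/                                                      
   [ ] main.css                                                
   [ ] server.md                                               
   [x] types.yaml                                              
   [ ] server.txt                                              
   [ ] handler.go                                              
   [x] auth.html                                               
   [ ] main.py                                                 
   [ ] types.go                                                
   [ ] cache.py                                                
                                                               
                                                               
                                                               
                                                               
                                                               
                                                               
                                                               
                                                               
                                                               
                                                               


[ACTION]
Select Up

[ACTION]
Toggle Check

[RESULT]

>[x] app/                                                      
   [x] main.css                                                
   [x] server.md                                               
   [x] types.yaml                                              
   [x] server.txt                                              
   [x] handler.go                                              
   [x] auth.html                                               
   [x] main.py                                                 
   [x] types.go                                                
   [x] cache.py                                                
                                                               
                                                               
                                                               
                                                               
                                                               
                                                               
                                                               
                                                               
                                                               
                                                               


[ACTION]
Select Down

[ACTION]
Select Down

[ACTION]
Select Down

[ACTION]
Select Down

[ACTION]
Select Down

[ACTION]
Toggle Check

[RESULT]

 [-] app/                                                      
   [x] main.css                                                
   [x] server.md                                               
   [x] types.yaml                                              
   [x] server.txt                                              
>  [ ] handler.go                                              
   [x] auth.html                                               
   [x] main.py                                                 
   [x] types.go                                                
   [x] cache.py                                                
                                                               
                                                               
                                                               
                                                               
                                                               
                                                               
                                                               
                                                               
                                                               
                                                               


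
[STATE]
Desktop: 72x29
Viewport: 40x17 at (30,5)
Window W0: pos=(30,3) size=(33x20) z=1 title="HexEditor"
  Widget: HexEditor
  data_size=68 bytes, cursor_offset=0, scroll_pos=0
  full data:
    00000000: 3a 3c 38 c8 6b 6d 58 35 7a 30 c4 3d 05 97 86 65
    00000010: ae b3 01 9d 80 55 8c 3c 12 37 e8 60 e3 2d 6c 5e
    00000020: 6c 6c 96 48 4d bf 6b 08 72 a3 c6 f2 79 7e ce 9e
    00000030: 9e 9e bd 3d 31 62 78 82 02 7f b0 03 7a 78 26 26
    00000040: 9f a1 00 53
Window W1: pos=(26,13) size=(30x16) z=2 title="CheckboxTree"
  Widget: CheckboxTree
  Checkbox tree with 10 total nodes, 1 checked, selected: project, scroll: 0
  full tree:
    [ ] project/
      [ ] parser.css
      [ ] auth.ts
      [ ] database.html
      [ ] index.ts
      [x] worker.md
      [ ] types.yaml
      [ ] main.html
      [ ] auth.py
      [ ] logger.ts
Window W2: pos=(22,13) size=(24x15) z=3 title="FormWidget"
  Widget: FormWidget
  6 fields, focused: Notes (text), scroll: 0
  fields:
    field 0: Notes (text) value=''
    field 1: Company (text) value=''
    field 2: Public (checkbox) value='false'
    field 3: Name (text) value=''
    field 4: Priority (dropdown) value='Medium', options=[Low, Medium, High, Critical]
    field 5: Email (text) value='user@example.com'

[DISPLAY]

┠───────────────────────────────┨       
┃00000000  3A 3c 38 c8 6b 6d 58 ┃       
┃00000010  ae b3 01 9d 80 55 8c ┃       
┃00000020  6c 6c 96 48 4d bf 6b ┃       
┃00000030  9e 9e bd 3d 31 62 78 ┃       
┃00000040  9f a1 00 53          ┃       
┃                               ┃       
┃                               ┃       
━━━━━━━━━━━━━━━┓━━━━━━━━━┓      ┃       
dget           ┃         ┃      ┃       
───────────────┨─────────┨      ┃       
:      [      ]┃         ┃      ┃       
ny:    [      ]┃         ┃      ┃       
c:     [ ]     ┃         ┃      ┃       
       [      ]┃l        ┃      ┃       
ity:   [Mediu▼]┃         ┃      ┃       
:      [user@e]┃         ┃      ┃       


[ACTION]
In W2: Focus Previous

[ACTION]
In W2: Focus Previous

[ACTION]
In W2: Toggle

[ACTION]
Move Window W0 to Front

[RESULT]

┠───────────────────────────────┨       
┃00000000  3A 3c 38 c8 6b 6d 58 ┃       
┃00000010  ae b3 01 9d 80 55 8c ┃       
┃00000020  6c 6c 96 48 4d bf 6b ┃       
┃00000030  9e 9e bd 3d 31 62 78 ┃       
┃00000040  9f a1 00 53          ┃       
┃                               ┃       
┃                               ┃       
┃                               ┃       
┃                               ┃       
┃                               ┃       
┃                               ┃       
┃                               ┃       
┃                               ┃       
┃                               ┃       
┃                               ┃       
┃                               ┃       


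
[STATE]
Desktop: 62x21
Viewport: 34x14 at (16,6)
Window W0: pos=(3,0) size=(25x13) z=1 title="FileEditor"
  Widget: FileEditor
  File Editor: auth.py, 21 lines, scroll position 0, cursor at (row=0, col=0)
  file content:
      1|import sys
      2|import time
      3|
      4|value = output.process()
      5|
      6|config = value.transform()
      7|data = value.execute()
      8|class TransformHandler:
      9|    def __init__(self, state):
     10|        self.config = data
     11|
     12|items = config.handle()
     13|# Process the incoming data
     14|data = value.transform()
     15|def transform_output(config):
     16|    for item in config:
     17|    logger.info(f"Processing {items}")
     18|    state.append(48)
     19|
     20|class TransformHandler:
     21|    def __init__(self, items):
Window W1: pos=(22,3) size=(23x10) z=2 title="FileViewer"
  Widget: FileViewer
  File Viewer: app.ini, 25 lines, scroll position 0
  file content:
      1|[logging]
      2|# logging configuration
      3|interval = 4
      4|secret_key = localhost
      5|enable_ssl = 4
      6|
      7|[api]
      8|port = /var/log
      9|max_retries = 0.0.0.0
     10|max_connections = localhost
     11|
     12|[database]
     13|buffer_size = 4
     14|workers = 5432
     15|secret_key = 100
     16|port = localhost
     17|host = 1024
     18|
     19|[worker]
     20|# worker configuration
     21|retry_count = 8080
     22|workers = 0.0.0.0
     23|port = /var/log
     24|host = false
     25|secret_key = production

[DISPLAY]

ut.pro┃[logging]           ▲┃     
      ┃# logging configurat█┃     
ue.tra┃interval = 4        ░┃     
.execu┃secret_key = localho░┃     
ormHan┃enable_ssl = 4      ░┃     
it__(s┃                    ▼┃     
━━━━━━┗━━━━━━━━━━━━━━━━━━━━━┛     
                                  
                                  
                                  
                                  
                                  
                                  
                                  


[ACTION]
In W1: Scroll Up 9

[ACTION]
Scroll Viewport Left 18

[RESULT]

   ┃value = output.pro┃[logging]  
   ┃                  ┃# logging c
   ┃config = value.tra┃interval = 
   ┃data = value.execu┃secret_key 
   ┃class TransformHan┃enable_ssl 
   ┃    def __init__(s┃           
   ┗━━━━━━━━━━━━━━━━━━┗━━━━━━━━━━━
                                  
                                  
                                  
                                  
                                  
                                  
                                  


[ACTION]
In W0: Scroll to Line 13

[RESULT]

   ┃    for item in co┃[logging]  
   ┃    logger.info(f"┃# logging c
   ┃    state.append(4┃interval = 
   ┃                  ┃secret_key 
   ┃class TransformHan┃enable_ssl 
   ┃    def __init__(s┃           
   ┗━━━━━━━━━━━━━━━━━━┗━━━━━━━━━━━
                                  
                                  
                                  
                                  
                                  
                                  
                                  


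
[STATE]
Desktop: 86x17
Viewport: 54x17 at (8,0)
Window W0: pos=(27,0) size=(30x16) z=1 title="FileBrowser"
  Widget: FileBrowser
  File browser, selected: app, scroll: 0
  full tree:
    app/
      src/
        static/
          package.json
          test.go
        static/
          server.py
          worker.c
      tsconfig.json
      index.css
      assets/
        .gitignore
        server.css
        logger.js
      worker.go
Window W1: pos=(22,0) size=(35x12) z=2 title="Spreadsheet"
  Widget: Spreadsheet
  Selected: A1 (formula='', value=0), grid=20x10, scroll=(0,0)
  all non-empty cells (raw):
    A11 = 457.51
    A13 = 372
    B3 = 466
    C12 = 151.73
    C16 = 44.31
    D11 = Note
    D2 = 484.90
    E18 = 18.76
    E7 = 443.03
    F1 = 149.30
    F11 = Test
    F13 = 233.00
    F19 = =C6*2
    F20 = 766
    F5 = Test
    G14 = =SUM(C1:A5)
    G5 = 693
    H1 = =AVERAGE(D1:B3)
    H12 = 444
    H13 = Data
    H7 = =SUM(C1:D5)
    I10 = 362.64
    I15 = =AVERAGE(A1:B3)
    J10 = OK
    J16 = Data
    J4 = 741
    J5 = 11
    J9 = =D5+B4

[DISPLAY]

              ┏━━━━━━━━━━━━━━━━━━━━━━━━━━━━━━━━━┓     
              ┃ Spreadsheet                     ┃     
              ┠─────────────────────────────────┨     
              ┃A1:                              ┃     
              ┃       A       B       C       D ┃     
              ┃---------------------------------┃     
              ┃  1      [0]       0       0     ┃     
              ┃  2        0       0       0  484┃     
              ┃  3        0     466       0     ┃     
              ┃  4        0       0       0     ┃     
              ┃  5        0       0       0     ┃     
              ┗━━━━━━━━━━━━━━━━━━━━━━━━━━━━━━━━━┛     
                   ┃                            ┃     
                   ┃                            ┃     
                   ┃                            ┃     
                   ┗━━━━━━━━━━━━━━━━━━━━━━━━━━━━┛     
                                                      


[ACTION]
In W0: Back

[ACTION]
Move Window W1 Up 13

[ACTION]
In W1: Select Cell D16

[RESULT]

              ┏━━━━━━━━━━━━━━━━━━━━━━━━━━━━━━━━━┓     
              ┃ Spreadsheet                     ┃     
              ┠─────────────────────────────────┨     
              ┃D16:                             ┃     
              ┃       A       B       C       D ┃     
              ┃---------------------------------┃     
              ┃  1        0       0       0     ┃     
              ┃  2        0       0       0  484┃     
              ┃  3        0     466       0     ┃     
              ┃  4        0       0       0     ┃     
              ┃  5        0       0       0     ┃     
              ┗━━━━━━━━━━━━━━━━━━━━━━━━━━━━━━━━━┛     
                   ┃                            ┃     
                   ┃                            ┃     
                   ┃                            ┃     
                   ┗━━━━━━━━━━━━━━━━━━━━━━━━━━━━┛     
                                                      


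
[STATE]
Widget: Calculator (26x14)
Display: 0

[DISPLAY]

                         0
┌───┬───┬───┬───┐         
│ 7 │ 8 │ 9 │ ÷ │         
├───┼───┼───┼───┤         
│ 4 │ 5 │ 6 │ × │         
├───┼───┼───┼───┤         
│ 1 │ 2 │ 3 │ - │         
├───┼───┼───┼───┤         
│ 0 │ . │ = │ + │         
├───┼───┼───┼───┤         
│ C │ MC│ MR│ M+│         
└───┴───┴───┴───┘         
                          
                          


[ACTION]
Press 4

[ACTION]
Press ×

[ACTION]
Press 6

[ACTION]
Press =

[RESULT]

                        24
┌───┬───┬───┬───┐         
│ 7 │ 8 │ 9 │ ÷ │         
├───┼───┼───┼───┤         
│ 4 │ 5 │ 6 │ × │         
├───┼───┼───┼───┤         
│ 1 │ 2 │ 3 │ - │         
├───┼───┼───┼───┤         
│ 0 │ . │ = │ + │         
├───┼───┼───┼───┤         
│ C │ MC│ MR│ M+│         
└───┴───┴───┴───┘         
                          
                          


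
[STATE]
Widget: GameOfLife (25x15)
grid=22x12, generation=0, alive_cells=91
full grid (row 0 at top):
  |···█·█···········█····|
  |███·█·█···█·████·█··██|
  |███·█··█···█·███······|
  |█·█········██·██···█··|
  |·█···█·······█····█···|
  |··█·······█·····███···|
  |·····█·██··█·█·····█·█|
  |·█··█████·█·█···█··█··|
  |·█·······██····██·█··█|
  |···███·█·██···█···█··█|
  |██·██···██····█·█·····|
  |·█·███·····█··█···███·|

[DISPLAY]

Gen: 0                   
···█·█···········█····   
███·█·█···█·████·█··██   
███·█··█···█·███······   
█·█········██·██···█··   
·█···█·······█····█···   
··█·······█·····███···   
·····█·██··█·█·····█·█   
·█··█████·█·█···█··█··   
·█·······██····██·█··█   
···███·█·██···█···█··█   
██·██···██····█·█·····   
·█·███·····█··█···███·   
                         
                         


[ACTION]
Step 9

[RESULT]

Gen: 9                   
··███·········█·······   
··███·█······█·█······   
······███···█···█·····   
··██·········█·█······   
·█··█········█·█······   
··█·█·················   
···█······██··········   
······█···██··········   
·····█·█··█████··██···   
····██·██···███··███··   
······█·····█·█···█···   
·················█····   
                         
                         


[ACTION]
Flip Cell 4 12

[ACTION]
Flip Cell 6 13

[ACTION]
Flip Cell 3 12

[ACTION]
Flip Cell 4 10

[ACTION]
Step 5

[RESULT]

Gen: 14                  
···█··█·····█████·····   
··██···█····█··██·····   
·█·····█·····██·······   
█··███·█··█·███··█····   
·█·······█·······█····   
·██·█·█·██····██······   
··█·█·█··█·█···█······   
·····██··██····██·····   
·····██·█···██·██·····   
······██·····█·██·····   
·······██·············   
······█···············   
                         
                         


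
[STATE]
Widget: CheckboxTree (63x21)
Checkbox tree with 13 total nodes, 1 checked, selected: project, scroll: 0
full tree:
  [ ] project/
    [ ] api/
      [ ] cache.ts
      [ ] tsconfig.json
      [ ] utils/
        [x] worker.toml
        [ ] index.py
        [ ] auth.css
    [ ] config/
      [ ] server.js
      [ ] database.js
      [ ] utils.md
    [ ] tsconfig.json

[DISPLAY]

>[-] project/                                                  
   [-] api/                                                    
     [ ] cache.ts                                              
     [ ] tsconfig.json                                         
     [-] utils/                                                
       [x] worker.toml                                         
       [ ] index.py                                            
       [ ] auth.css                                            
   [ ] config/                                                 
     [ ] server.js                                             
     [ ] database.js                                           
     [ ] utils.md                                              
   [ ] tsconfig.json                                           
                                                               
                                                               
                                                               
                                                               
                                                               
                                                               
                                                               
                                                               


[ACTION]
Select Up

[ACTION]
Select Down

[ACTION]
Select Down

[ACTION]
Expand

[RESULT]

 [-] project/                                                  
   [-] api/                                                    
>    [ ] cache.ts                                              
     [ ] tsconfig.json                                         
     [-] utils/                                                
       [x] worker.toml                                         
       [ ] index.py                                            
       [ ] auth.css                                            
   [ ] config/                                                 
     [ ] server.js                                             
     [ ] database.js                                           
     [ ] utils.md                                              
   [ ] tsconfig.json                                           
                                                               
                                                               
                                                               
                                                               
                                                               
                                                               
                                                               
                                                               


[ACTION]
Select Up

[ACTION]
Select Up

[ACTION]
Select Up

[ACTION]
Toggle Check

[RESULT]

>[x] project/                                                  
   [x] api/                                                    
     [x] cache.ts                                              
     [x] tsconfig.json                                         
     [x] utils/                                                
       [x] worker.toml                                         
       [x] index.py                                            
       [x] auth.css                                            
   [x] config/                                                 
     [x] server.js                                             
     [x] database.js                                           
     [x] utils.md                                              
   [x] tsconfig.json                                           
                                                               
                                                               
                                                               
                                                               
                                                               
                                                               
                                                               
                                                               


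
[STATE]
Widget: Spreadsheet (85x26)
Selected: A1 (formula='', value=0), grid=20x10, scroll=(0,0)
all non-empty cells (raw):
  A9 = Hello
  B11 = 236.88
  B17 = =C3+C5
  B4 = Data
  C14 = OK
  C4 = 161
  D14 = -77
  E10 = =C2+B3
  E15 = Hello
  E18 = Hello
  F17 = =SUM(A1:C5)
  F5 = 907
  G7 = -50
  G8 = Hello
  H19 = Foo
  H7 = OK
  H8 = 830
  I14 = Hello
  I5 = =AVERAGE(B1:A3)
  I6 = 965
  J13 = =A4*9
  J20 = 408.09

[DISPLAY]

A1:                                                                                  
       A       B       C       D       E       F       G       H       I       J     
-------------------------------------------------------------------------------------
  1      [0]       0       0       0       0       0       0       0       0       0 
  2        0       0       0       0       0       0       0       0       0       0 
  3        0       0       0       0       0       0       0       0       0       0 
  4        0Data         161       0       0       0       0       0       0       0 
  5        0       0       0       0       0     907       0       0       0       0 
  6        0       0       0       0       0       0       0       0     965       0 
  7        0       0       0       0       0       0     -50OK             0       0 
  8        0       0       0       0       0       0Hello        830       0       0 
  9 Hello          0       0       0       0       0       0       0       0       0 
 10        0       0       0       0       0       0       0       0       0       0 
 11        0  236.88       0       0       0       0       0       0       0       0 
 12        0       0       0       0       0       0       0       0       0       0 
 13        0       0       0       0       0       0       0       0       0       0 
 14        0       0OK           -77       0       0       0       0Hello          0 
 15        0       0       0       0Hello          0       0       0       0       0 
 16        0       0       0       0       0       0       0       0       0       0 
 17        0       0       0       0       0     161       0       0       0       0 
 18        0       0       0       0Hello          0       0       0       0       0 
 19        0       0       0       0       0       0       0Foo            0       0 
 20        0       0       0       0       0       0       0       0       0  408.09 
                                                                                     
                                                                                     
                                                                                     


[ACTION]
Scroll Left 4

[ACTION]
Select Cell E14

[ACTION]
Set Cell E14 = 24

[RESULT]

E14: 24                                                                              
       A       B       C       D       E       F       G       H       I       J     
-------------------------------------------------------------------------------------
  1        0       0       0       0       0       0       0       0       0       0 
  2        0       0       0       0       0       0       0       0       0       0 
  3        0       0       0       0       0       0       0       0       0       0 
  4        0Data         161       0       0       0       0       0       0       0 
  5        0       0       0       0       0     907       0       0       0       0 
  6        0       0       0       0       0       0       0       0     965       0 
  7        0       0       0       0       0       0     -50OK             0       0 
  8        0       0       0       0       0       0Hello        830       0       0 
  9 Hello          0       0       0       0       0       0       0       0       0 
 10        0       0       0       0       0       0       0       0       0       0 
 11        0  236.88       0       0       0       0       0       0       0       0 
 12        0       0       0       0       0       0       0       0       0       0 
 13        0       0       0       0       0       0       0       0       0       0 
 14        0       0OK           -77    [24]       0       0       0Hello          0 
 15        0       0       0       0Hello          0       0       0       0       0 
 16        0       0       0       0       0       0       0       0       0       0 
 17        0       0       0       0       0     161       0       0       0       0 
 18        0       0       0       0Hello          0       0       0       0       0 
 19        0       0       0       0       0       0       0Foo            0       0 
 20        0       0       0       0       0       0       0       0       0  408.09 
                                                                                     
                                                                                     
                                                                                     


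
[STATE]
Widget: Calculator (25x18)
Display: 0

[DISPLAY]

                        0
┌───┬───┬───┬───┐        
│ 7 │ 8 │ 9 │ ÷ │        
├───┼───┼───┼───┤        
│ 4 │ 5 │ 6 │ × │        
├───┼───┼───┼───┤        
│ 1 │ 2 │ 3 │ - │        
├───┼───┼───┼───┤        
│ 0 │ . │ = │ + │        
├───┼───┼───┼───┤        
│ C │ MC│ MR│ M+│        
└───┴───┴───┴───┘        
                         
                         
                         
                         
                         
                         


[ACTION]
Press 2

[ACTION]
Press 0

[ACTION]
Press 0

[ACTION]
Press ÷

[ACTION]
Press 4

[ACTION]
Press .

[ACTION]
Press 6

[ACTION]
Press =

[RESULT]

              43.47826087
┌───┬───┬───┬───┐        
│ 7 │ 8 │ 9 │ ÷ │        
├───┼───┼───┼───┤        
│ 4 │ 5 │ 6 │ × │        
├───┼───┼───┼───┤        
│ 1 │ 2 │ 3 │ - │        
├───┼───┼───┼───┤        
│ 0 │ . │ = │ + │        
├───┼───┼───┼───┤        
│ C │ MC│ MR│ M+│        
└───┴───┴───┴───┘        
                         
                         
                         
                         
                         
                         


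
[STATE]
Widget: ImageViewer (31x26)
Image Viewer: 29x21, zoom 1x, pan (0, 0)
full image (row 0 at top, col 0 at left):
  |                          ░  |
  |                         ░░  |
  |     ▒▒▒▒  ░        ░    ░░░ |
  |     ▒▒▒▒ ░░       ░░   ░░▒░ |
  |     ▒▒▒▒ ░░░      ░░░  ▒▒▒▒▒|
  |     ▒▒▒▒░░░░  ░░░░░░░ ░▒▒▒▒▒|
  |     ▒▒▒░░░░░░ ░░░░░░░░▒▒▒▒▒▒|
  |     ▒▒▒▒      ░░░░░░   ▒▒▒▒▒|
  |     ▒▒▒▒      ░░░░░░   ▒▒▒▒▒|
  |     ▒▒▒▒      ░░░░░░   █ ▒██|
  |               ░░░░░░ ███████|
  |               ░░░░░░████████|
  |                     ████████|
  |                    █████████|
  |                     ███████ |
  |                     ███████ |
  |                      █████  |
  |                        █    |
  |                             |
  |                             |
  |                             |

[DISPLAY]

                          ░    
                         ░░    
     ▒▒▒▒  ░        ░    ░░░   
     ▒▒▒▒ ░░       ░░   ░░▒░   
     ▒▒▒▒ ░░░      ░░░  ▒▒▒▒▒  
     ▒▒▒▒░░░░  ░░░░░░░ ░▒▒▒▒▒  
     ▒▒▒░░░░░░ ░░░░░░░░▒▒▒▒▒▒  
     ▒▒▒▒      ░░░░░░   ▒▒▒▒▒  
     ▒▒▒▒      ░░░░░░   ▒▒▒▒▒  
     ▒▒▒▒      ░░░░░░   █ ▒██  
               ░░░░░░ ███████  
               ░░░░░░████████  
                     ████████  
                    █████████  
                     ███████   
                     ███████   
                      █████    
                        █      
                               
                               
                               
                               
                               
                               
                               
                               


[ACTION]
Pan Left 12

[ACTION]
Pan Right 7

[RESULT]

                   ░           
                  ░░           
▒▒  ░        ░    ░░░          
▒▒ ░░       ░░   ░░▒░          
▒▒ ░░░      ░░░  ▒▒▒▒▒         
▒▒░░░░  ░░░░░░░ ░▒▒▒▒▒         
▒░░░░░░ ░░░░░░░░▒▒▒▒▒▒         
▒▒      ░░░░░░   ▒▒▒▒▒         
▒▒      ░░░░░░   ▒▒▒▒▒         
▒▒      ░░░░░░   █ ▒██         
        ░░░░░░ ███████         
        ░░░░░░████████         
              ████████         
             █████████         
              ███████          
              ███████          
               █████           
                 █             
                               
                               
                               
                               
                               
                               
                               
                               


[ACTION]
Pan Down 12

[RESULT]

              ████████         
             █████████         
              ███████          
              ███████          
               █████           
                 █             
                               
                               
                               
                               
                               
                               
                               
                               
                               
                               
                               
                               
                               
                               
                               
                               
                               
                               
                               
                               


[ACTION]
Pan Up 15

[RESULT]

                   ░           
                  ░░           
▒▒  ░        ░    ░░░          
▒▒ ░░       ░░   ░░▒░          
▒▒ ░░░      ░░░  ▒▒▒▒▒         
▒▒░░░░  ░░░░░░░ ░▒▒▒▒▒         
▒░░░░░░ ░░░░░░░░▒▒▒▒▒▒         
▒▒      ░░░░░░   ▒▒▒▒▒         
▒▒      ░░░░░░   ▒▒▒▒▒         
▒▒      ░░░░░░   █ ▒██         
        ░░░░░░ ███████         
        ░░░░░░████████         
              ████████         
             █████████         
              ███████          
              ███████          
               █████           
                 █             
                               
                               
                               
                               
                               
                               
                               
                               


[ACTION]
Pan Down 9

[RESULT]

▒▒      ░░░░░░   █ ▒██         
        ░░░░░░ ███████         
        ░░░░░░████████         
              ████████         
             █████████         
              ███████          
              ███████          
               █████           
                 █             
                               
                               
                               
                               
                               
                               
                               
                               
                               
                               
                               
                               
                               
                               
                               
                               
                               


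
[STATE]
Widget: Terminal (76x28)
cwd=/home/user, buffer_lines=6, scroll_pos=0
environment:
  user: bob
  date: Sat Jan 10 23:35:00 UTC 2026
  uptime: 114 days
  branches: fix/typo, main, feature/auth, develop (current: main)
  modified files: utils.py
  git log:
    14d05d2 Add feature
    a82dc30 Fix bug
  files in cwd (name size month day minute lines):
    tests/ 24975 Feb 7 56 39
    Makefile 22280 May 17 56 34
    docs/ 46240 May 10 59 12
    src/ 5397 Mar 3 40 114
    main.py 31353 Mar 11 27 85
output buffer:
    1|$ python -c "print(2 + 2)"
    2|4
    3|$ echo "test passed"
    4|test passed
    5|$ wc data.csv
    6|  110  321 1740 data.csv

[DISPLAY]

$ python -c "print(2 + 2)"                                                  
4                                                                           
$ echo "test passed"                                                        
test passed                                                                 
$ wc data.csv                                                               
  110  321 1740 data.csv                                                    
$ █                                                                         
                                                                            
                                                                            
                                                                            
                                                                            
                                                                            
                                                                            
                                                                            
                                                                            
                                                                            
                                                                            
                                                                            
                                                                            
                                                                            
                                                                            
                                                                            
                                                                            
                                                                            
                                                                            
                                                                            
                                                                            
                                                                            


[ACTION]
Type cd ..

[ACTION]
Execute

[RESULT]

$ python -c "print(2 + 2)"                                                  
4                                                                           
$ echo "test passed"                                                        
test passed                                                                 
$ wc data.csv                                                               
  110  321 1740 data.csv                                                    
$ cd ..                                                                     
                                                                            
$ █                                                                         
                                                                            
                                                                            
                                                                            
                                                                            
                                                                            
                                                                            
                                                                            
                                                                            
                                                                            
                                                                            
                                                                            
                                                                            
                                                                            
                                                                            
                                                                            
                                                                            
                                                                            
                                                                            
                                                                            


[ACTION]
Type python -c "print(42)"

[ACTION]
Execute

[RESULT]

$ python -c "print(2 + 2)"                                                  
4                                                                           
$ echo "test passed"                                                        
test passed                                                                 
$ wc data.csv                                                               
  110  321 1740 data.csv                                                    
$ cd ..                                                                     
                                                                            
$ python -c "print(42)"                                                     
42                                                                          
$ █                                                                         
                                                                            
                                                                            
                                                                            
                                                                            
                                                                            
                                                                            
                                                                            
                                                                            
                                                                            
                                                                            
                                                                            
                                                                            
                                                                            
                                                                            
                                                                            
                                                                            
                                                                            
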